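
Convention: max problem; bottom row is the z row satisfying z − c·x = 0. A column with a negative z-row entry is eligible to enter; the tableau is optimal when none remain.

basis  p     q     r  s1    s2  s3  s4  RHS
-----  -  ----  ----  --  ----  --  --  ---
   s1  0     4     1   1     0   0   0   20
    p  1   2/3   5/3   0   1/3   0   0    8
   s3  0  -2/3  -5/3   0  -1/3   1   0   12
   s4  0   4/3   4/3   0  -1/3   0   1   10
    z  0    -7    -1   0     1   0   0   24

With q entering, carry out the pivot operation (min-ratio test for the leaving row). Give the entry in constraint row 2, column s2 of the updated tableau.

1/3

Ratio test on column q — row 1: 20/4 = 5; row 2: 8/(2/3) = 12; row 3: entry -2/3 ≤ 0; row 4: 10/(4/3) = 15/2. Minimum is 5 at row 1 (s1 leaves); pivot element 4.
Divide row 1 by 4; eliminate column q from the other rows.
Row 2 update in column s2: 1/3 − (2/3)·0 = 1/3.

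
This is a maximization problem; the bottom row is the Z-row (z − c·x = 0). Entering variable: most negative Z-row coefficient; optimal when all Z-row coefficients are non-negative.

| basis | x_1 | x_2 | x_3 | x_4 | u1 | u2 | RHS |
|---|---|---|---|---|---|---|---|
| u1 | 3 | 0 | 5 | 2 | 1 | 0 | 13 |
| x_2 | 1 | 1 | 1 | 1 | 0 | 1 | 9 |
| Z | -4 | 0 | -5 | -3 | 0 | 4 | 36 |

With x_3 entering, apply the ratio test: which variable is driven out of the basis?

u1

Column x_3 entries and ratios — u1: 13/5 = 13/5; x_2: 9/1 = 9.
Smallest ratio is 13/5 in the row of u1, so u1 leaves.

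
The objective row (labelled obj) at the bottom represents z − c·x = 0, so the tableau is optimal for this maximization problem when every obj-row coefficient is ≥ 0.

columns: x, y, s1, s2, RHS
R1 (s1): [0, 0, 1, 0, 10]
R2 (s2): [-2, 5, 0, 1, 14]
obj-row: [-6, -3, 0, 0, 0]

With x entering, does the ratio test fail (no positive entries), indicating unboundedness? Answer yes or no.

yes

Every constraint-row entry in column x is ≤ 0, so increasing x is unbounded.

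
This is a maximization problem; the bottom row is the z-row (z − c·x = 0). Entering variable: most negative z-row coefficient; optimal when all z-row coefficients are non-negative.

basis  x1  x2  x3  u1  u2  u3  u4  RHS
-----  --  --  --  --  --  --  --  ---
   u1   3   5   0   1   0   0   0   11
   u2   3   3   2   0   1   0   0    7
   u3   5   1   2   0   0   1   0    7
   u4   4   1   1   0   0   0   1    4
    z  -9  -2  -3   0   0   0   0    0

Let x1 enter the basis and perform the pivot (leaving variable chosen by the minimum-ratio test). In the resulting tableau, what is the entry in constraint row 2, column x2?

9/4

Ratio test on column x1 — row 1: 11/3 = 11/3; row 2: 7/3 = 7/3; row 3: 7/5 = 7/5; row 4: 4/4 = 1. Minimum is 1 at row 4 (u4 leaves); pivot element 4.
Divide row 4 by 4; eliminate column x1 from the other rows.
Row 2 update in column x2: 3 − 3·(1/4) = 9/4.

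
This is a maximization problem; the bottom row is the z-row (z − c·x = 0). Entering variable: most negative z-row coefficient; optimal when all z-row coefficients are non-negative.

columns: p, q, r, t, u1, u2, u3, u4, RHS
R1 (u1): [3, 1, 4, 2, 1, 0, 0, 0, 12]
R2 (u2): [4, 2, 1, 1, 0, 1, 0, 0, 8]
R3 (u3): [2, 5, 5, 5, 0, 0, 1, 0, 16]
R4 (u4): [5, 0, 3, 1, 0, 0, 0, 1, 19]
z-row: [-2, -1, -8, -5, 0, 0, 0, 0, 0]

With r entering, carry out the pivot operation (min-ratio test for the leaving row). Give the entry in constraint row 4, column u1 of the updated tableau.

-3/4

Ratio test on column r — row 1: 12/4 = 3; row 2: 8/1 = 8; row 3: 16/5 = 16/5; row 4: 19/3 = 19/3. Minimum is 3 at row 1 (u1 leaves); pivot element 4.
Divide row 1 by 4; eliminate column r from the other rows.
Row 4 update in column u1: 0 − 3·(1/4) = -3/4.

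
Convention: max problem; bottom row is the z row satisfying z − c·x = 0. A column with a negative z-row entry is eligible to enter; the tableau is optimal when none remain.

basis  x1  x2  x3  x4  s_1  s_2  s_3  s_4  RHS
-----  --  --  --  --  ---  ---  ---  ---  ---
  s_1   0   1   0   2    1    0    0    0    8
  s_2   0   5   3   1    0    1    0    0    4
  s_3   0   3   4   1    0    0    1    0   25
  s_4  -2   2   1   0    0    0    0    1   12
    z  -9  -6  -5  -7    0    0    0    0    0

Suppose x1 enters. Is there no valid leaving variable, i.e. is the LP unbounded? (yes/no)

yes

Every constraint-row entry in column x1 is ≤ 0, so increasing x1 is unbounded.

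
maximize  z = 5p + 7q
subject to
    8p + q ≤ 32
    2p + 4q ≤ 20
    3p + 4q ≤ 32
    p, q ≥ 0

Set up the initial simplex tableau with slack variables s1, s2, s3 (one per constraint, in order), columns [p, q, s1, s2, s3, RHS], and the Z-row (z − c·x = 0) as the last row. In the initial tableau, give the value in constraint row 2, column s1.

0

Slack s1 belongs to constraint 1; its column is the unit vector e_1, so the entry in row 2 is 0.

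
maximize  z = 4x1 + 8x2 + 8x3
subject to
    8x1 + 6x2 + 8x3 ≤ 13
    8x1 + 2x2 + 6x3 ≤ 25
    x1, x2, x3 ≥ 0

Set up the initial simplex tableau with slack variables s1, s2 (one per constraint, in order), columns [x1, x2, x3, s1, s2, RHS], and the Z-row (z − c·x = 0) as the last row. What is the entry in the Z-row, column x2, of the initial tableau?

The Z-row carries the negated objective coefficients: the x2 entry is -8.

-8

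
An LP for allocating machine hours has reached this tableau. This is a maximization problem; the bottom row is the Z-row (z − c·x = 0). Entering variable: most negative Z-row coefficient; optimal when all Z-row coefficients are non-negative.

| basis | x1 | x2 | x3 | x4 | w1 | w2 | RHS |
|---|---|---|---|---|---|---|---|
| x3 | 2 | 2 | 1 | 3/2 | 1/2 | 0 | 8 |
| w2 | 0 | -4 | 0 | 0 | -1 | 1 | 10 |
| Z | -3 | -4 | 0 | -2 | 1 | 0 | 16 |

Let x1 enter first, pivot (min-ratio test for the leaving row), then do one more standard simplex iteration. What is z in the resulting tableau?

Ratio test on column x1 — row 1: 8/2 = 4; row 2: entry 0 ≤ 0. Minimum is 4 at row 1 (x3 leaves); pivot element 2.
Pivot on row 1; the Z-row RHS becomes 16 − (-3)·4 = 28.
Next entering variable (most negative Z-row entry -1): x2.
Ratio test on column x2 — row 1: 4/1 = 4; row 2: entry -4 ≤ 0. Minimum is 4 at row 1 (x1 leaves); pivot element 1.
After the second pivot the Z-row RHS is 28 − (-1)·4 = 32.

32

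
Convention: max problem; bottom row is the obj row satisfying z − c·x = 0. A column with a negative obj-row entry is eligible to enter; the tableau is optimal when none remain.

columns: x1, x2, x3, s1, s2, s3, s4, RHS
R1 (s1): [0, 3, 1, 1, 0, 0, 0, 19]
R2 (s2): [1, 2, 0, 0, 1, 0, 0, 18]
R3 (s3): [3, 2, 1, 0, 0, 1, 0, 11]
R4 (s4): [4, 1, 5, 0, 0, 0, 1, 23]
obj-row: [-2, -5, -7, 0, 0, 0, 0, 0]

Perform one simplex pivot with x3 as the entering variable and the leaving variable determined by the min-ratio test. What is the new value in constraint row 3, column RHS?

Ratio test on column x3 — row 1: 19/1 = 19; row 2: entry 0 ≤ 0; row 3: 11/1 = 11; row 4: 23/5 = 23/5. Minimum is 23/5 at row 4 (s4 leaves); pivot element 5.
Divide row 4 by 5; eliminate column x3 from the other rows.
Row 3 update in column RHS: 11 − 1·(23/5) = 32/5.

32/5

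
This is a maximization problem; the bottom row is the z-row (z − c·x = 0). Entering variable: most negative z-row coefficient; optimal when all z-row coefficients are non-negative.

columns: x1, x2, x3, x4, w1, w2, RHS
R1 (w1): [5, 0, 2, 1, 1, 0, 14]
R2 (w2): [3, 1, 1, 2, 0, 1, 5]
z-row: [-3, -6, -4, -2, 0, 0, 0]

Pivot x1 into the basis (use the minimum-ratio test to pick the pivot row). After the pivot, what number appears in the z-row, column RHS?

5

Ratio test on column x1 — row 1: 14/5 = 14/5; row 2: 5/3 = 5/3. Minimum is 5/3 at row 2 (w2 leaves); pivot element 3.
Divide row 2 by 3; eliminate column x1 from the other rows.
z-row update in column RHS: 0 − (-3)·(5/3) = 5.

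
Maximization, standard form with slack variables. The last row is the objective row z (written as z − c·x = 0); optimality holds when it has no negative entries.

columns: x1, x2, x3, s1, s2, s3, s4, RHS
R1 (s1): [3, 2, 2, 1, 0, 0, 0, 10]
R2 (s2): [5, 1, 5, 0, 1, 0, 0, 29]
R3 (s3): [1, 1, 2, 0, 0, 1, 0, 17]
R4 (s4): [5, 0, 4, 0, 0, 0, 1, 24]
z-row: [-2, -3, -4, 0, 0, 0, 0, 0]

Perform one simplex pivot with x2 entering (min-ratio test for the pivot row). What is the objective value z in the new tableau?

15

Ratio test on column x2 — row 1: 10/2 = 5; row 2: 29/1 = 29; row 3: 17/1 = 17; row 4: entry 0 ≤ 0. Minimum is 5 at row 1 (s1 leaves); pivot element 2.
Pivot on row 1; the z-row RHS becomes 0 − (-3)·5 = 15.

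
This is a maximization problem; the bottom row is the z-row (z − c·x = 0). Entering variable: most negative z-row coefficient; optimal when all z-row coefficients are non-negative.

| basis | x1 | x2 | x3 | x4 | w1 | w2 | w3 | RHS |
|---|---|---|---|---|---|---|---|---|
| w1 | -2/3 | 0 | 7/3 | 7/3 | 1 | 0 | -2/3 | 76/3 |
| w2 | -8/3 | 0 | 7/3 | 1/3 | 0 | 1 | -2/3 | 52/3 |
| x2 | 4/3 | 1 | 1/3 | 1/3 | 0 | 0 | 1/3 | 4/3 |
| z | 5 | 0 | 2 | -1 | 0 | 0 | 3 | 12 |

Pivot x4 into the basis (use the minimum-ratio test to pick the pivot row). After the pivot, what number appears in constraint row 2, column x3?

Ratio test on column x4 — row 1: (76/3)/(7/3) = 76/7; row 2: (52/3)/(1/3) = 52; row 3: (4/3)/(1/3) = 4. Minimum is 4 at row 3 (x2 leaves); pivot element 1/3.
Divide row 3 by 1/3; eliminate column x4 from the other rows.
Row 2 update in column x3: 7/3 − (1/3)·1 = 2.

2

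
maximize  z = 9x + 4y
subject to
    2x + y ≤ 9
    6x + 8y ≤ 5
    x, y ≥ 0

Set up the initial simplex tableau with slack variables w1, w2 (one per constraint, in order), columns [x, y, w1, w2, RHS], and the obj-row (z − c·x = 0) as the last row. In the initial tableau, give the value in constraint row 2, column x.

Constraint 2 has coefficient 6 on x.

6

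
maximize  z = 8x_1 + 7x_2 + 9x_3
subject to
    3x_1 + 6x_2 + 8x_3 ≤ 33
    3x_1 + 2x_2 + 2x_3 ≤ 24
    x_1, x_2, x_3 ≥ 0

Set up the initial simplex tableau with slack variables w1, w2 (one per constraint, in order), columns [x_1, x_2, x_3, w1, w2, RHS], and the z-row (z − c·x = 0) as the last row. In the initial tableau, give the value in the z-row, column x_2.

The z-row carries the negated objective coefficients: the x_2 entry is -7.

-7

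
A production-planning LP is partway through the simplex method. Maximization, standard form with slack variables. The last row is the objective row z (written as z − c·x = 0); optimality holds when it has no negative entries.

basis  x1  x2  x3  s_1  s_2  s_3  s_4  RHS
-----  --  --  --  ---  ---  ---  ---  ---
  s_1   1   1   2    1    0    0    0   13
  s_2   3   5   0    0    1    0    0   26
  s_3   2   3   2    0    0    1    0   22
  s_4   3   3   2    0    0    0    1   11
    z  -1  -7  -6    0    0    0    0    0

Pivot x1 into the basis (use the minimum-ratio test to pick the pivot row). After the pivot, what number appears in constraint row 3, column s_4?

-2/3

Ratio test on column x1 — row 1: 13/1 = 13; row 2: 26/3 = 26/3; row 3: 22/2 = 11; row 4: 11/3 = 11/3. Minimum is 11/3 at row 4 (s_4 leaves); pivot element 3.
Divide row 4 by 3; eliminate column x1 from the other rows.
Row 3 update in column s_4: 0 − 2·(1/3) = -2/3.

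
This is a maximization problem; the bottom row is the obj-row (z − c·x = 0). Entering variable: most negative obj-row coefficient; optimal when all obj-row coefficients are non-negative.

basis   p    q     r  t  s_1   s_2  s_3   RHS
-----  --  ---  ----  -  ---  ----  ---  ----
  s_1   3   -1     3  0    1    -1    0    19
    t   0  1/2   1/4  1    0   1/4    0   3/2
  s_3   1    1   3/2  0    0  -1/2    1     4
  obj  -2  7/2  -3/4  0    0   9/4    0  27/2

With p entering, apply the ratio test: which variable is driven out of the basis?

Column p entries and ratios — s_1: 19/3 = 19/3; t: 0 ≤ 0, skip; s_3: 4/1 = 4.
Smallest ratio is 4 in the row of s_3, so s_3 leaves.

s_3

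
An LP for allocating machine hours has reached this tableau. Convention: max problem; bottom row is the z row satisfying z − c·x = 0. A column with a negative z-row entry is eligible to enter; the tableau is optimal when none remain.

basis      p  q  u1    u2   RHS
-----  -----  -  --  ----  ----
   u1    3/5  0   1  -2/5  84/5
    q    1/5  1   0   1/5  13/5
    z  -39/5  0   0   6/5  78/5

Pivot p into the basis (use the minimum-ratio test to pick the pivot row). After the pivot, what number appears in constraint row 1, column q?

-3

Ratio test on column p — row 1: (84/5)/(3/5) = 28; row 2: (13/5)/(1/5) = 13. Minimum is 13 at row 2 (q leaves); pivot element 1/5.
Divide row 2 by 1/5; eliminate column p from the other rows.
Row 1 update in column q: 0 − (3/5)·5 = -3.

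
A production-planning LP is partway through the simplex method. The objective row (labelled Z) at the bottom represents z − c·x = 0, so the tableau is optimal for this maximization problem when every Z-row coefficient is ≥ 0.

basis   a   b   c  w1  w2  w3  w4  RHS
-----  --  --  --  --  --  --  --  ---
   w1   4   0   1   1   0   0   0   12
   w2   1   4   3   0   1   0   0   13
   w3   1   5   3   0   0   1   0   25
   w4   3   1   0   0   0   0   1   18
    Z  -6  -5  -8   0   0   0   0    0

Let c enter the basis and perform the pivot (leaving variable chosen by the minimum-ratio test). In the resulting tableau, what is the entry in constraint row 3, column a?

0

Ratio test on column c — row 1: 12/1 = 12; row 2: 13/3 = 13/3; row 3: 25/3 = 25/3; row 4: entry 0 ≤ 0. Minimum is 13/3 at row 2 (w2 leaves); pivot element 3.
Divide row 2 by 3; eliminate column c from the other rows.
Row 3 update in column a: 1 − 3·(1/3) = 0.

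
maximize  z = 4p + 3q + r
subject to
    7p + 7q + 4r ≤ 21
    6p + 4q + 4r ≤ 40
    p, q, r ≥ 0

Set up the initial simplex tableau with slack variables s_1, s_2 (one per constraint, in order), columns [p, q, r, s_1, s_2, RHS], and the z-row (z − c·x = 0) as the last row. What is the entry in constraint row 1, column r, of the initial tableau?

Constraint 1 has coefficient 4 on r.

4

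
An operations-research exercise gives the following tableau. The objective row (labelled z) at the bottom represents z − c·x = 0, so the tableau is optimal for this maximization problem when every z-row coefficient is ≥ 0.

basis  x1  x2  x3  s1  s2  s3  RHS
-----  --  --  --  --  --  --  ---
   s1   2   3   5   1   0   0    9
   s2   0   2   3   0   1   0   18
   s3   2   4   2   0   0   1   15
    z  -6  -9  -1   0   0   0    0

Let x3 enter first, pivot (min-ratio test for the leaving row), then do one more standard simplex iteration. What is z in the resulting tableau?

27

Ratio test on column x3 — row 1: 9/5 = 9/5; row 2: 18/3 = 6; row 3: 15/2 = 15/2. Minimum is 9/5 at row 1 (s1 leaves); pivot element 5.
Pivot on row 1; the z-row RHS becomes 0 − (-1)·(9/5) = 9/5.
Next entering variable (most negative z-row entry -42/5): x2.
Ratio test on column x2 — row 1: (9/5)/(3/5) = 3; row 2: (63/5)/(1/5) = 63; row 3: (57/5)/(14/5) = 57/14. Minimum is 3 at row 1 (x3 leaves); pivot element 3/5.
After the second pivot the z-row RHS is 9/5 − (-42/5)·3 = 27.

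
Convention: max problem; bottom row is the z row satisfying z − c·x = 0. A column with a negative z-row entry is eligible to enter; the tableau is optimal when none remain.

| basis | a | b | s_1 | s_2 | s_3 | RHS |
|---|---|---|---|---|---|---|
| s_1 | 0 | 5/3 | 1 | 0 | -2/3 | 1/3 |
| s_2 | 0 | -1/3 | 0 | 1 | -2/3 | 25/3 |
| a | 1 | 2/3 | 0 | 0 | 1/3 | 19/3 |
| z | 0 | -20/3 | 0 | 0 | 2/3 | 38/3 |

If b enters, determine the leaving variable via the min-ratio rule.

Column b entries and ratios — s_1: (1/3)/(5/3) = 1/5; s_2: -1/3 ≤ 0, skip; a: (19/3)/(2/3) = 19/2.
Smallest ratio is 1/5 in the row of s_1, so s_1 leaves.

s_1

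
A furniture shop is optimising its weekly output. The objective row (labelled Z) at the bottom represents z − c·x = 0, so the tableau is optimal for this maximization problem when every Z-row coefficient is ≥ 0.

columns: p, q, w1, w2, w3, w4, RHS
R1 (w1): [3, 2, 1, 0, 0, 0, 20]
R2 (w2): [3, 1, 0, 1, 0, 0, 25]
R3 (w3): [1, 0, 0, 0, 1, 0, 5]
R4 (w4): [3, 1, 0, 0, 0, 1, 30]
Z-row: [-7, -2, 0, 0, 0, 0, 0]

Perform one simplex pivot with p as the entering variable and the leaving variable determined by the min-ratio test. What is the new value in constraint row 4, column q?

Ratio test on column p — row 1: 20/3 = 20/3; row 2: 25/3 = 25/3; row 3: 5/1 = 5; row 4: 30/3 = 10. Minimum is 5 at row 3 (w3 leaves); pivot element 1.
Divide row 3 by 1; eliminate column p from the other rows.
Row 4 update in column q: 1 − 3·0 = 1.

1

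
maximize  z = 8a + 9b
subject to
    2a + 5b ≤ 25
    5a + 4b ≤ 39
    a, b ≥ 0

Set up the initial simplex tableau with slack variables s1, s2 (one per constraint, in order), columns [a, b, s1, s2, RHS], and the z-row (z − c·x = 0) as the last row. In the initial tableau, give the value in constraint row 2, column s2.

Slack s2 belongs to constraint 2; its column is the unit vector e_2, so the entry in row 2 is 1.

1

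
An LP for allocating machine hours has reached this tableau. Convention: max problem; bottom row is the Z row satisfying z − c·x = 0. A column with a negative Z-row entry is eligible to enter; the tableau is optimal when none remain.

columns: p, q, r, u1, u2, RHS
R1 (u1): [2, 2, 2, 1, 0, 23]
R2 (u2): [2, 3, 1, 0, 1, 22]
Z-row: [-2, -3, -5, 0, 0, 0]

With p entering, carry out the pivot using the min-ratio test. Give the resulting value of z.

Ratio test on column p — row 1: 23/2 = 23/2; row 2: 22/2 = 11. Minimum is 11 at row 2 (u2 leaves); pivot element 2.
Pivot on row 2; the Z-row RHS becomes 0 − (-2)·11 = 22.

22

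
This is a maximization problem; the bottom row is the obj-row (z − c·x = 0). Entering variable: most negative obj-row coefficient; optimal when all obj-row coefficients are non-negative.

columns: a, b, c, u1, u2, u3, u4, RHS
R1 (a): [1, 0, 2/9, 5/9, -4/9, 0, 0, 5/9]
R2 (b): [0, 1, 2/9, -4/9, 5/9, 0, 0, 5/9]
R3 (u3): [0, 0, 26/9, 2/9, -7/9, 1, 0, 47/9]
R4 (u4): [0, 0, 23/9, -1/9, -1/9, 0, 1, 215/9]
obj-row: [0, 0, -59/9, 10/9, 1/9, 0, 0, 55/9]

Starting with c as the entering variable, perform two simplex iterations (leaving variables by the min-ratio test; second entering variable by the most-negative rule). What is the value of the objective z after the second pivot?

Ratio test on column c — row 1: (5/9)/(2/9) = 5/2; row 2: (5/9)/(2/9) = 5/2; row 3: (47/9)/(26/9) = 47/26; row 4: (215/9)/(23/9) = 215/23. Minimum is 47/26 at row 3 (u3 leaves); pivot element 26/9.
Pivot on row 3; the obj-row RHS becomes 55/9 − (-59/9)·(47/26) = 467/26.
Next entering variable (most negative obj-row entry -43/26): u2.
Ratio test on column u2 — row 1: entry -5/13 ≤ 0; row 2: (2/13)/(8/13) = 1/4; row 3: entry -7/26 ≤ 0; row 4: (501/26)/(15/26) = 167/5. Minimum is 1/4 at row 2 (b leaves); pivot element 8/13.
After the second pivot the obj-row RHS is 467/26 − (-43/26)·(1/4) = 147/8.

147/8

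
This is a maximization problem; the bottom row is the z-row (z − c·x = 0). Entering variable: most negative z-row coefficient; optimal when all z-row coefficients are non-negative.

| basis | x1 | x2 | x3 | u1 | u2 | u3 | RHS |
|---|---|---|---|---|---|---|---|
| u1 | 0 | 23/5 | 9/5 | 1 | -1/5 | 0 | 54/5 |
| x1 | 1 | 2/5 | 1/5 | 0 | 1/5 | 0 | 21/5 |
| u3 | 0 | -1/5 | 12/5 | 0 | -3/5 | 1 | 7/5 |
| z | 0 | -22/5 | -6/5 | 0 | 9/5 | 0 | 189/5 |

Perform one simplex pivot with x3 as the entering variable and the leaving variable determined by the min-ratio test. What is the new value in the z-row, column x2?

Ratio test on column x3 — row 1: (54/5)/(9/5) = 6; row 2: (21/5)/(1/5) = 21; row 3: (7/5)/(12/5) = 7/12. Minimum is 7/12 at row 3 (u3 leaves); pivot element 12/5.
Divide row 3 by 12/5; eliminate column x3 from the other rows.
z-row update in column x2: -22/5 − (-6/5)·(-1/12) = -9/2.

-9/2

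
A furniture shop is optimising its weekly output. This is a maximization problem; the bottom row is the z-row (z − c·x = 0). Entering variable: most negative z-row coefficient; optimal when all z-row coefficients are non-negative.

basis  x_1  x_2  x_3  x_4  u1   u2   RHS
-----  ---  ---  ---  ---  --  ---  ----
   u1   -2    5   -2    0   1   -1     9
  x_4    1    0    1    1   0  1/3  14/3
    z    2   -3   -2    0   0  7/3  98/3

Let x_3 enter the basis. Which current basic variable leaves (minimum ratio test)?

x_4

Column x_3 entries and ratios — u1: -2 ≤ 0, skip; x_4: (14/3)/1 = 14/3.
Smallest ratio is 14/3 in the row of x_4, so x_4 leaves.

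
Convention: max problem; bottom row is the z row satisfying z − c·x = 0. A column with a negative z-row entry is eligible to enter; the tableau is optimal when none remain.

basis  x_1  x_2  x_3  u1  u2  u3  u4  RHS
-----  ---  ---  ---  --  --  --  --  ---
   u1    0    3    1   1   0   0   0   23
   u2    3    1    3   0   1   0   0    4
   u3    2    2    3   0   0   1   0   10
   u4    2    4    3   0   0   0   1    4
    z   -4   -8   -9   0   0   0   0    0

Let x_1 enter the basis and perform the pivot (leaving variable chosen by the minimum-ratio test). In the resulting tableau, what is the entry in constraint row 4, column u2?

Ratio test on column x_1 — row 1: entry 0 ≤ 0; row 2: 4/3 = 4/3; row 3: 10/2 = 5; row 4: 4/2 = 2. Minimum is 4/3 at row 2 (u2 leaves); pivot element 3.
Divide row 2 by 3; eliminate column x_1 from the other rows.
Row 4 update in column u2: 0 − 2·(1/3) = -2/3.

-2/3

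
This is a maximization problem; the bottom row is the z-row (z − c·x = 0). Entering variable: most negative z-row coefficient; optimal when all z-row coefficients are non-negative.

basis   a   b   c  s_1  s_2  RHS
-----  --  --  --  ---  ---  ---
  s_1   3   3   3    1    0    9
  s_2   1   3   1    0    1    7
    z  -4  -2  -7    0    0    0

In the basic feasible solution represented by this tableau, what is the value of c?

c is not in the basis, so in the current basic feasible solution c = 0.

0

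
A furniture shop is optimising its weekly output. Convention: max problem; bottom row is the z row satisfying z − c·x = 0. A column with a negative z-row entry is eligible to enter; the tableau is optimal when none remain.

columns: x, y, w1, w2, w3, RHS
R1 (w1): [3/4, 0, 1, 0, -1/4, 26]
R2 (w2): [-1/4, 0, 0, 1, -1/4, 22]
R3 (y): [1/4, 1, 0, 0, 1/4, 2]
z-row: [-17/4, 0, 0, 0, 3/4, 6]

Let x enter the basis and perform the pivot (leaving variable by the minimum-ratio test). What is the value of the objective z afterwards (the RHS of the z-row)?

40

Ratio test on column x — row 1: 26/(3/4) = 104/3; row 2: entry -1/4 ≤ 0; row 3: 2/(1/4) = 8. Minimum is 8 at row 3 (y leaves); pivot element 1/4.
Pivot on row 3; the z-row RHS becomes 6 − (-17/4)·8 = 40.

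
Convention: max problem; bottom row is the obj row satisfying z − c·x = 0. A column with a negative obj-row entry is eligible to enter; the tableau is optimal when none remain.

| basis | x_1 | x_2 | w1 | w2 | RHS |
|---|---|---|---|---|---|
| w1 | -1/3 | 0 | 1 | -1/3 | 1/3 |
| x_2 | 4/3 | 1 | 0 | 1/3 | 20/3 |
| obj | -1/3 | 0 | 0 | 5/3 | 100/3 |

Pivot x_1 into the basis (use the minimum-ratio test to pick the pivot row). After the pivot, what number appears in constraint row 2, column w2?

Ratio test on column x_1 — row 1: entry -1/3 ≤ 0; row 2: (20/3)/(4/3) = 5. Minimum is 5 at row 2 (x_2 leaves); pivot element 4/3.
Divide row 2 by 4/3; eliminate column x_1 from the other rows.
In the new row 2, the w2 entry is the old entry divided by the pivot: (1/3)/(4/3) = 1/4.

1/4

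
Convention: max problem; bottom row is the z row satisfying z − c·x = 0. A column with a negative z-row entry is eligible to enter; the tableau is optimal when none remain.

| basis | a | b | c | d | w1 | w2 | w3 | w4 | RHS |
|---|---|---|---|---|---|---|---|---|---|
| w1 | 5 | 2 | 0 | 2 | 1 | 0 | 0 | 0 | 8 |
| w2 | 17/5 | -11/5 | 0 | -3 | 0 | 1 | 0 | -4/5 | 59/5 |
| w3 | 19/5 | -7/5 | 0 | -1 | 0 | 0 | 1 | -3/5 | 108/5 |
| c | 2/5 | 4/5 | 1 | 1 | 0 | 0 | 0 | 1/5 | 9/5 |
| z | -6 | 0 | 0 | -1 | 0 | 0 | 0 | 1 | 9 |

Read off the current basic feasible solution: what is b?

0

b is not in the basis, so in the current basic feasible solution b = 0.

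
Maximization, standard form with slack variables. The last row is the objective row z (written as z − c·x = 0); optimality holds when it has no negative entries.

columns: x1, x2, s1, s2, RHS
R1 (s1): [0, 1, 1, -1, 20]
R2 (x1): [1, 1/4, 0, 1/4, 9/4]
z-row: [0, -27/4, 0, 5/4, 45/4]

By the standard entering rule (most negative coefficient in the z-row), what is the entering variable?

x2

Negative z-row entries: x2: -27/4.
The most negative is -27/4 in column x2, so x2 enters.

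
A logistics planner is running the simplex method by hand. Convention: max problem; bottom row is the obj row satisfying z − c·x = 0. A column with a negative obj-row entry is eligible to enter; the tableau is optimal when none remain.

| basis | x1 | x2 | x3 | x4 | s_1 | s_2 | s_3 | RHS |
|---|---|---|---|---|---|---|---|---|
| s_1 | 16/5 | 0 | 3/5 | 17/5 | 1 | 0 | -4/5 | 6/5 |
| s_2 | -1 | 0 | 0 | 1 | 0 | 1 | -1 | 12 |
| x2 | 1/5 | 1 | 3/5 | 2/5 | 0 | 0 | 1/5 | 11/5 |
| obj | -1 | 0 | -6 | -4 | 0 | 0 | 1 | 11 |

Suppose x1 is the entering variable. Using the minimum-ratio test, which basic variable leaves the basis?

s_1

Column x1 entries and ratios — s_1: (6/5)/(16/5) = 3/8; s_2: -1 ≤ 0, skip; x2: (11/5)/(1/5) = 11.
Smallest ratio is 3/8 in the row of s_1, so s_1 leaves.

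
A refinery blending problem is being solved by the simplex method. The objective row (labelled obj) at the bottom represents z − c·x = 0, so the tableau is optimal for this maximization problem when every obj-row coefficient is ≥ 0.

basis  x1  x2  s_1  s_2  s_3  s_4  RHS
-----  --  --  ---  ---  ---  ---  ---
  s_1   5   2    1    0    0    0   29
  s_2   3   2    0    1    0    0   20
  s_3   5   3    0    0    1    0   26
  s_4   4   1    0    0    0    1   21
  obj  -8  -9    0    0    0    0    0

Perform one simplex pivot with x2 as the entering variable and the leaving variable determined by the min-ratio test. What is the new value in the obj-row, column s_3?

Ratio test on column x2 — row 1: 29/2 = 29/2; row 2: 20/2 = 10; row 3: 26/3 = 26/3; row 4: 21/1 = 21. Minimum is 26/3 at row 3 (s_3 leaves); pivot element 3.
Divide row 3 by 3; eliminate column x2 from the other rows.
obj-row update in column s_3: 0 − (-9)·(1/3) = 3.

3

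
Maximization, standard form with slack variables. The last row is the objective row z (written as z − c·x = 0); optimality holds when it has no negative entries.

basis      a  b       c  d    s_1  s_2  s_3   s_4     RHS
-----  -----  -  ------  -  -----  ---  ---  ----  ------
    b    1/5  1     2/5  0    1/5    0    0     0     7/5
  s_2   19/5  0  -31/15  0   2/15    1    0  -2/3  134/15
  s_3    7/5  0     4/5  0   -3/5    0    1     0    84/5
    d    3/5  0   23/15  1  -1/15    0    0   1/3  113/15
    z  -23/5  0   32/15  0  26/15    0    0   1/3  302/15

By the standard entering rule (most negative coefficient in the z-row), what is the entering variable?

Negative z-row entries: a: -23/5.
The most negative is -23/5 in column a, so a enters.

a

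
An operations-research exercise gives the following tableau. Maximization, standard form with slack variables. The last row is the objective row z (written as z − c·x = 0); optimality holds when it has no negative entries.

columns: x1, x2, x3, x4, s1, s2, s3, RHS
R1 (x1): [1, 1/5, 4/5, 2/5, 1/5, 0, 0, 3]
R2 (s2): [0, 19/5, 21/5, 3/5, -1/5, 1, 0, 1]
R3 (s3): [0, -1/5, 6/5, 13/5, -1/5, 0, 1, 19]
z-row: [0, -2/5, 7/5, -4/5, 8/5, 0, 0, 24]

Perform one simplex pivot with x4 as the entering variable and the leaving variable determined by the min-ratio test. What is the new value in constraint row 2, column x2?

19/3

Ratio test on column x4 — row 1: 3/(2/5) = 15/2; row 2: 1/(3/5) = 5/3; row 3: 19/(13/5) = 95/13. Minimum is 5/3 at row 2 (s2 leaves); pivot element 3/5.
Divide row 2 by 3/5; eliminate column x4 from the other rows.
In the new row 2, the x2 entry is the old entry divided by the pivot: (19/5)/(3/5) = 19/3.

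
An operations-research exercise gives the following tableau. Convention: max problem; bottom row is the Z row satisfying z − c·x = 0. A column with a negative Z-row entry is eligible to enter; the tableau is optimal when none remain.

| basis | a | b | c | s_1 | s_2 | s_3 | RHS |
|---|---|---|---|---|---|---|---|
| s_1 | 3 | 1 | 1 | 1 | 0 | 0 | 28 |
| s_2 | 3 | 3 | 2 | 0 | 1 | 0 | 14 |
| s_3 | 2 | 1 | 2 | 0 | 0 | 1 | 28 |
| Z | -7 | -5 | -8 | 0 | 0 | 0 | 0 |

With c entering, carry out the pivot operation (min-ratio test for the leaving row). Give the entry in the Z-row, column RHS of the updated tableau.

Ratio test on column c — row 1: 28/1 = 28; row 2: 14/2 = 7; row 3: 28/2 = 14. Minimum is 7 at row 2 (s_2 leaves); pivot element 2.
Divide row 2 by 2; eliminate column c from the other rows.
Z-row update in column RHS: 0 − (-8)·7 = 56.

56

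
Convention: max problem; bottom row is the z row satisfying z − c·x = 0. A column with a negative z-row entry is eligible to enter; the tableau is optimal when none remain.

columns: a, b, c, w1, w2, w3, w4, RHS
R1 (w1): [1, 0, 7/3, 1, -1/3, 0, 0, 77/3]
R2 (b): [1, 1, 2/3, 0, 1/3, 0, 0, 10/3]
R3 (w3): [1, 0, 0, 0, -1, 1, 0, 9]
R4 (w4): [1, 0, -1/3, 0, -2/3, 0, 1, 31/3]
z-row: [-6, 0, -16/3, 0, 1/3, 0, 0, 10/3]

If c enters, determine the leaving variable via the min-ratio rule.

Column c entries and ratios — w1: (77/3)/(7/3) = 11; b: (10/3)/(2/3) = 5; w3: 0 ≤ 0, skip; w4: -1/3 ≤ 0, skip.
Smallest ratio is 5 in the row of b, so b leaves.

b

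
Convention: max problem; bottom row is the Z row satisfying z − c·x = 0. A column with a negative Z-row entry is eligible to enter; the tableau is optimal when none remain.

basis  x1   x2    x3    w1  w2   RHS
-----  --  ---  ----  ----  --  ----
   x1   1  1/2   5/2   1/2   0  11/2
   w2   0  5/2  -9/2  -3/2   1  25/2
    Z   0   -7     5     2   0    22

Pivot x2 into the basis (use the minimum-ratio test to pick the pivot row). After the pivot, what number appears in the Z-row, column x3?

Ratio test on column x2 — row 1: (11/2)/(1/2) = 11; row 2: (25/2)/(5/2) = 5. Minimum is 5 at row 2 (w2 leaves); pivot element 5/2.
Divide row 2 by 5/2; eliminate column x2 from the other rows.
Z-row update in column x3: 5 − (-7)·(-9/5) = -38/5.

-38/5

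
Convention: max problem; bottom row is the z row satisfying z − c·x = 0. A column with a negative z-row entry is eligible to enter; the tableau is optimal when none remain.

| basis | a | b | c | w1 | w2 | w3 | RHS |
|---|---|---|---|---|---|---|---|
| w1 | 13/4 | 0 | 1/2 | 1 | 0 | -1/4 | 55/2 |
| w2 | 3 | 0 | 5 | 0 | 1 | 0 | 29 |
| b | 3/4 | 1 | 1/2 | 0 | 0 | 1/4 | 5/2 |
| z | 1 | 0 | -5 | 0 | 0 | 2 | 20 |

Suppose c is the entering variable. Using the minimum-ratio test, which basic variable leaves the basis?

Column c entries and ratios — w1: (55/2)/(1/2) = 55; w2: 29/5 = 29/5; b: (5/2)/(1/2) = 5.
Smallest ratio is 5 in the row of b, so b leaves.

b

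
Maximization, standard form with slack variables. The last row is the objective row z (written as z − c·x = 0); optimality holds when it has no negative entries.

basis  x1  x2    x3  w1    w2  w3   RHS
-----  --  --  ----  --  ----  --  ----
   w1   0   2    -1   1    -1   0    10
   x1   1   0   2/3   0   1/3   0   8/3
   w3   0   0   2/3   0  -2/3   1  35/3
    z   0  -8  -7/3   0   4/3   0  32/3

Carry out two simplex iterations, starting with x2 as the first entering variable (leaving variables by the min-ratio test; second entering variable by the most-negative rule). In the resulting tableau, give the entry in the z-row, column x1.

Ratio test on column x2 — row 1: 10/2 = 5; row 2: entry 0 ≤ 0; row 3: entry 0 ≤ 0. Minimum is 5 at row 1 (w1 leaves); pivot element 2.
Divide row 1 by 2; eliminate column x2 from the other rows.
Second iteration: most negative z-row entry is -19/3 in column x3, so x3 enters.
Ratio test on column x3 — row 1: entry -1/2 ≤ 0; row 2: (8/3)/(2/3) = 4; row 3: (35/3)/(2/3) = 35/2. Minimum is 4 at row 2 (x1 leaves); pivot element 2/3.
Divide row 2 by 2/3; eliminate column x3 from the other rows.
After both pivots, the entry at the z-row, column x1 is 19/2.

19/2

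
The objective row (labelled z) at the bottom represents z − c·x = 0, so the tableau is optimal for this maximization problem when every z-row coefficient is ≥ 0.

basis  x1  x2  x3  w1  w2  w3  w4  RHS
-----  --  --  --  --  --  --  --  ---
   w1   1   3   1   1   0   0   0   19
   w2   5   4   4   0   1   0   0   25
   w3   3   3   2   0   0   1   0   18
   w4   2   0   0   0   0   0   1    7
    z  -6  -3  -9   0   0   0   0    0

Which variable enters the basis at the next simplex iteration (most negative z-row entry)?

x3

Negative z-row entries: x1: -6, x2: -3, x3: -9.
The most negative is -9 in column x3, so x3 enters.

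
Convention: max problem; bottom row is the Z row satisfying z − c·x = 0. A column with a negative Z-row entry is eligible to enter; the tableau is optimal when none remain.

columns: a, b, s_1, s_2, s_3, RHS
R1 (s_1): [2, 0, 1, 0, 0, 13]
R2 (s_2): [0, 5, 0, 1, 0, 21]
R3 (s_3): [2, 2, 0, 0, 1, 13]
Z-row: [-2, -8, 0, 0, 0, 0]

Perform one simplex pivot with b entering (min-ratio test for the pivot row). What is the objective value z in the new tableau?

168/5

Ratio test on column b — row 1: entry 0 ≤ 0; row 2: 21/5 = 21/5; row 3: 13/2 = 13/2. Minimum is 21/5 at row 2 (s_2 leaves); pivot element 5.
Pivot on row 2; the Z-row RHS becomes 0 − (-8)·(21/5) = 168/5.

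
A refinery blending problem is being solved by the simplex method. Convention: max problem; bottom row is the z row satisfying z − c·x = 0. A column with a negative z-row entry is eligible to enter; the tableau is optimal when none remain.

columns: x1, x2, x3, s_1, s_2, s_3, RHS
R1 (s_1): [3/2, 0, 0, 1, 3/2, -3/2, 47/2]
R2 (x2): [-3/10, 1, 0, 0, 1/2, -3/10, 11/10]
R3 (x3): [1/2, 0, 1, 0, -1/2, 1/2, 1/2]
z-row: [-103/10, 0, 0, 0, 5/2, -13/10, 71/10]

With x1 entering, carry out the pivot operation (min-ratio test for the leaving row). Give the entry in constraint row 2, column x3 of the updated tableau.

3/5

Ratio test on column x1 — row 1: (47/2)/(3/2) = 47/3; row 2: entry -3/10 ≤ 0; row 3: (1/2)/(1/2) = 1. Minimum is 1 at row 3 (x3 leaves); pivot element 1/2.
Divide row 3 by 1/2; eliminate column x1 from the other rows.
Row 2 update in column x3: 0 − (-3/10)·2 = 3/5.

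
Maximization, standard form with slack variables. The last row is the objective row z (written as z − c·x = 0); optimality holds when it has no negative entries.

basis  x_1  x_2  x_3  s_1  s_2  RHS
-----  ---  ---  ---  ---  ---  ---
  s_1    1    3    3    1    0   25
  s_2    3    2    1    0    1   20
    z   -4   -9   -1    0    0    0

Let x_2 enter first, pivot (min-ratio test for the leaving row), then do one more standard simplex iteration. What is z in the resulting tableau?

535/7

Ratio test on column x_2 — row 1: 25/3 = 25/3; row 2: 20/2 = 10. Minimum is 25/3 at row 1 (s_1 leaves); pivot element 3.
Pivot on row 1; the z-row RHS becomes 0 − (-9)·(25/3) = 75.
Next entering variable (most negative z-row entry -1): x_1.
Ratio test on column x_1 — row 1: (25/3)/(1/3) = 25; row 2: (10/3)/(7/3) = 10/7. Minimum is 10/7 at row 2 (s_2 leaves); pivot element 7/3.
After the second pivot the z-row RHS is 75 − (-1)·(10/7) = 535/7.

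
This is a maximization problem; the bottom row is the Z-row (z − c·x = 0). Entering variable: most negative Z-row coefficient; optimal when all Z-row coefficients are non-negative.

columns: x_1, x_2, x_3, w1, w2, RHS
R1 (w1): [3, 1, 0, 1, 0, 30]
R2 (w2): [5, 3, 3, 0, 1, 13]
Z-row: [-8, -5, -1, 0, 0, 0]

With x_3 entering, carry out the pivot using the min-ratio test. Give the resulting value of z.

13/3

Ratio test on column x_3 — row 1: entry 0 ≤ 0; row 2: 13/3 = 13/3. Minimum is 13/3 at row 2 (w2 leaves); pivot element 3.
Pivot on row 2; the Z-row RHS becomes 0 − (-1)·(13/3) = 13/3.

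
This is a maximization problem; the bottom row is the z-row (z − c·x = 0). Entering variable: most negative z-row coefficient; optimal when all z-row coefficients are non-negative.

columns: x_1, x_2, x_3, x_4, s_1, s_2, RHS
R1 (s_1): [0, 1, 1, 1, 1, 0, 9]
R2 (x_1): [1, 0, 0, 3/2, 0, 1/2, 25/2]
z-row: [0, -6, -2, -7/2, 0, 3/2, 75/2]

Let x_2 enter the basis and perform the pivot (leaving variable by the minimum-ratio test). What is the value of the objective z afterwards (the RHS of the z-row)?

Ratio test on column x_2 — row 1: 9/1 = 9; row 2: entry 0 ≤ 0. Minimum is 9 at row 1 (s_1 leaves); pivot element 1.
Pivot on row 1; the z-row RHS becomes 75/2 − (-6)·9 = 183/2.

183/2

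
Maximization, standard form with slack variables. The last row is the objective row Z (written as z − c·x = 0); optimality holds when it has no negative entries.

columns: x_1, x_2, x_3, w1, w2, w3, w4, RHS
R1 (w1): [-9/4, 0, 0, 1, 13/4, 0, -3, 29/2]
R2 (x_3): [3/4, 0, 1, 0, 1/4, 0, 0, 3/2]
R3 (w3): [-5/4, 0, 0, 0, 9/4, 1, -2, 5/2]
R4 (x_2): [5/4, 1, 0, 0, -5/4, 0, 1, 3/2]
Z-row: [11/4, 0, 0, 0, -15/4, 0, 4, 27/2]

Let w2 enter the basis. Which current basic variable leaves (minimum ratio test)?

w3

Column w2 entries and ratios — w1: (29/2)/(13/4) = 58/13; x_3: (3/2)/(1/4) = 6; w3: (5/2)/(9/4) = 10/9; x_2: -5/4 ≤ 0, skip.
Smallest ratio is 10/9 in the row of w3, so w3 leaves.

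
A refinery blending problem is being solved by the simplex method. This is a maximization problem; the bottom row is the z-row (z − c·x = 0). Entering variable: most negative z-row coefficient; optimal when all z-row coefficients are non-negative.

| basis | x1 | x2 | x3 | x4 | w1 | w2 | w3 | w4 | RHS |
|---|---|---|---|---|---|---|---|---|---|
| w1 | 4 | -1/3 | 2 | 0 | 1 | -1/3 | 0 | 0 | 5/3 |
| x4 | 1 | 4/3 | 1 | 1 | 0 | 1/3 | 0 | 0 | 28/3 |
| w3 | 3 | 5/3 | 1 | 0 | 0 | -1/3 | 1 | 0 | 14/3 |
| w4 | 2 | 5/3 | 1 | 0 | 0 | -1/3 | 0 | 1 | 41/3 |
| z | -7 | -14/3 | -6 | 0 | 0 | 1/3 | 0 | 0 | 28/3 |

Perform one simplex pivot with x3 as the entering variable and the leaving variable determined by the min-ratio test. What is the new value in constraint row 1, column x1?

2

Ratio test on column x3 — row 1: (5/3)/2 = 5/6; row 2: (28/3)/1 = 28/3; row 3: (14/3)/1 = 14/3; row 4: (41/3)/1 = 41/3. Minimum is 5/6 at row 1 (w1 leaves); pivot element 2.
Divide row 1 by 2; eliminate column x3 from the other rows.
In the new row 1, the x1 entry is the old entry divided by the pivot: 4/2 = 2.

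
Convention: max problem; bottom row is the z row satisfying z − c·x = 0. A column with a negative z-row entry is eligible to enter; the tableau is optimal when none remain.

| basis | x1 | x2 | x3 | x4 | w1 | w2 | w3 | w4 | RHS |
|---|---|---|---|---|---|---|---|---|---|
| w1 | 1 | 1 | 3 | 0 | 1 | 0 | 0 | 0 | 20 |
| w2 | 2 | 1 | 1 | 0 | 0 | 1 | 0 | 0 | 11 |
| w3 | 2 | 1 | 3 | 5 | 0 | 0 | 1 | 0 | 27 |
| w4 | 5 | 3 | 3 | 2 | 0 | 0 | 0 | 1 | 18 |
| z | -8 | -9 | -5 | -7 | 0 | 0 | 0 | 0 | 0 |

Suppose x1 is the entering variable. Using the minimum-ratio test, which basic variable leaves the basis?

w4

Column x1 entries and ratios — w1: 20/1 = 20; w2: 11/2 = 11/2; w3: 27/2 = 27/2; w4: 18/5 = 18/5.
Smallest ratio is 18/5 in the row of w4, so w4 leaves.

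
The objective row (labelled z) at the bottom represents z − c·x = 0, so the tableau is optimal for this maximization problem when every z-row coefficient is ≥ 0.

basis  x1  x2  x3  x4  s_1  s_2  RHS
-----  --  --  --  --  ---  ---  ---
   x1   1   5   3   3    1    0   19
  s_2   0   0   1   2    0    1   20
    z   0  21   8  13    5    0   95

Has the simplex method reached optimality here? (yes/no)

yes

Every z-row coefficient is ≥ 0, so the tableau is optimal.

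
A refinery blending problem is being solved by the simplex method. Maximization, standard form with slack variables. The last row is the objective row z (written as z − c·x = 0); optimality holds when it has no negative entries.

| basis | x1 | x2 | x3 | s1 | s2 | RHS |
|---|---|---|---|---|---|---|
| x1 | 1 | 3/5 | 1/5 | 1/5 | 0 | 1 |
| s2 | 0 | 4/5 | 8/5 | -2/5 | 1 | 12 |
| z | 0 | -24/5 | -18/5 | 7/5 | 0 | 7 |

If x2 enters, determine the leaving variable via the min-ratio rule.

x1

Column x2 entries and ratios — x1: 1/(3/5) = 5/3; s2: 12/(4/5) = 15.
Smallest ratio is 5/3 in the row of x1, so x1 leaves.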